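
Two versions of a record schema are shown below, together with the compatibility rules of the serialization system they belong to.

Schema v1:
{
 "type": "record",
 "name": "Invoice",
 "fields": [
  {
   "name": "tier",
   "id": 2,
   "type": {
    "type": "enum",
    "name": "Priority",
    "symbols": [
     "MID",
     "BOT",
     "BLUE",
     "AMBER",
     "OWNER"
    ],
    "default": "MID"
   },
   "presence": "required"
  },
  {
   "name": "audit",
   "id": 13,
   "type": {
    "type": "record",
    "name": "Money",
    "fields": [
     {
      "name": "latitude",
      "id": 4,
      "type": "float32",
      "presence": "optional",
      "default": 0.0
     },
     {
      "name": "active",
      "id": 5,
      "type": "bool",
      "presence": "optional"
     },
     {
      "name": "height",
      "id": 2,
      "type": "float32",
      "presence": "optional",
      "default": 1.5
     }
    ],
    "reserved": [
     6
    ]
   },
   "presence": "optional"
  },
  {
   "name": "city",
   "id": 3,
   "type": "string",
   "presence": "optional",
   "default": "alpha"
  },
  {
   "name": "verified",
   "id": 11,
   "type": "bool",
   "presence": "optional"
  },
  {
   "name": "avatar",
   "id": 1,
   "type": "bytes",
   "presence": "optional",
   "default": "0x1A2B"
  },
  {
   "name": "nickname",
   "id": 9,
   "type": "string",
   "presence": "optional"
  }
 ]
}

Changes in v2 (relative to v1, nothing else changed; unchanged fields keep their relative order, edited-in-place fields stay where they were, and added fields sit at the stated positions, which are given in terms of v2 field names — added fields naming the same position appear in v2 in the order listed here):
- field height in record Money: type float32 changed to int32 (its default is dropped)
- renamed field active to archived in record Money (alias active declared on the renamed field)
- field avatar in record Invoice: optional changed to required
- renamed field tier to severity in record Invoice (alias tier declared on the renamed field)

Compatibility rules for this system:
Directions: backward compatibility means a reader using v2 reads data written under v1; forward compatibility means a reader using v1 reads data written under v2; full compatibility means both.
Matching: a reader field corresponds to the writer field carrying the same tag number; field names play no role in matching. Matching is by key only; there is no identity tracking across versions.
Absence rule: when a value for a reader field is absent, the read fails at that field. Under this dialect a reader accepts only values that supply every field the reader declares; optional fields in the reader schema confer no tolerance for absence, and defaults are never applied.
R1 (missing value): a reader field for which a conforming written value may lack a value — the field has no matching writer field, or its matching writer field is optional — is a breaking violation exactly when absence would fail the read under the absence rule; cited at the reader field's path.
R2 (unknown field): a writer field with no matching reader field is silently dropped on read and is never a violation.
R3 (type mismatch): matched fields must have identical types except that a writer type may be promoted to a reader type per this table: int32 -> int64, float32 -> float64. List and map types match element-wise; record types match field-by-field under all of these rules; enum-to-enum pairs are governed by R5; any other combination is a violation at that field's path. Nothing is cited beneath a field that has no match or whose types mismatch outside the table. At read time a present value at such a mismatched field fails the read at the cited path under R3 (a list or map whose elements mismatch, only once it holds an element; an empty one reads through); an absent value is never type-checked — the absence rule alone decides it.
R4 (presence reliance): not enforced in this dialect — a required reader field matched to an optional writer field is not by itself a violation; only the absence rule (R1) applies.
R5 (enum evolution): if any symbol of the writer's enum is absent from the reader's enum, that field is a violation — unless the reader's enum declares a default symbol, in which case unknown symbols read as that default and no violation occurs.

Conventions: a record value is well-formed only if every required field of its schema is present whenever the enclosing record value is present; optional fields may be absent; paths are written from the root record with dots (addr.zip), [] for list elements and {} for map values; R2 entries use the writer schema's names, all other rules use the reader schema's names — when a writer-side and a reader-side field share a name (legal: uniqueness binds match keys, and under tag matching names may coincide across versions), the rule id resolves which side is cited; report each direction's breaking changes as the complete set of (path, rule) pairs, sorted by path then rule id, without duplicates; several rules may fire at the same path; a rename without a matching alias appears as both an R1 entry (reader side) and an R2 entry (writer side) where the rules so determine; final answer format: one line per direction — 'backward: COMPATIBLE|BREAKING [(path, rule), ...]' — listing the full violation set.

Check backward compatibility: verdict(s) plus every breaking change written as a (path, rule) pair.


in Invoice below, arrows point writer -> reader
backward pass over Invoice, reader schema v2, writer schema v1:
  severity: paired with writer tier (Priority -> Priority; writer required)
  audit: paired with writer audit (Money -> Money; writer optional)
  city: paired with writer city (string -> string; writer optional)
  verified: paired with writer verified (bool -> bool; writer optional)
  avatar: paired with writer avatar (bytes -> bytes; writer optional)
  nickname: paired with writer nickname (string -> string; writer optional)
  audit.latitude: paired with writer audit.latitude (float32 -> float32; writer optional)
  audit.archived: paired with writer audit.active (bool -> bool; writer optional)
  audit.height: paired with writer audit.height (float32 -> int32; writer optional)
  breaking: (audit, R1)
  breaking: (audit.archived, R1)
  breaking: (audit.height, R1)
  breaking: (audit.height, R3)
  breaking: (audit.latitude, R1)
  breaking: (avatar, R1)
  breaking: (city, R1)
  breaking: (nickname, R1)
  breaking: (verified, R1)
  backward on Invoice therefore BREAKING (9)
the rest of the Invoice diff is inert for this question:
  field avatar in record Invoice: optional changed to required -> fires only in the forward direction of Invoice, which is not asked here
  renamed field tier to severity in record Invoice (alias tier declared on the renamed field) -> triggers nothing under Invoice's printed rules — same verdict

backward: BREAKING [(audit, R1), (audit.archived, R1), (audit.height, R1), (audit.height, R3), (audit.latitude, R1), (avatar, R1), (city, R1), (nickname, R1), (verified, R1)]


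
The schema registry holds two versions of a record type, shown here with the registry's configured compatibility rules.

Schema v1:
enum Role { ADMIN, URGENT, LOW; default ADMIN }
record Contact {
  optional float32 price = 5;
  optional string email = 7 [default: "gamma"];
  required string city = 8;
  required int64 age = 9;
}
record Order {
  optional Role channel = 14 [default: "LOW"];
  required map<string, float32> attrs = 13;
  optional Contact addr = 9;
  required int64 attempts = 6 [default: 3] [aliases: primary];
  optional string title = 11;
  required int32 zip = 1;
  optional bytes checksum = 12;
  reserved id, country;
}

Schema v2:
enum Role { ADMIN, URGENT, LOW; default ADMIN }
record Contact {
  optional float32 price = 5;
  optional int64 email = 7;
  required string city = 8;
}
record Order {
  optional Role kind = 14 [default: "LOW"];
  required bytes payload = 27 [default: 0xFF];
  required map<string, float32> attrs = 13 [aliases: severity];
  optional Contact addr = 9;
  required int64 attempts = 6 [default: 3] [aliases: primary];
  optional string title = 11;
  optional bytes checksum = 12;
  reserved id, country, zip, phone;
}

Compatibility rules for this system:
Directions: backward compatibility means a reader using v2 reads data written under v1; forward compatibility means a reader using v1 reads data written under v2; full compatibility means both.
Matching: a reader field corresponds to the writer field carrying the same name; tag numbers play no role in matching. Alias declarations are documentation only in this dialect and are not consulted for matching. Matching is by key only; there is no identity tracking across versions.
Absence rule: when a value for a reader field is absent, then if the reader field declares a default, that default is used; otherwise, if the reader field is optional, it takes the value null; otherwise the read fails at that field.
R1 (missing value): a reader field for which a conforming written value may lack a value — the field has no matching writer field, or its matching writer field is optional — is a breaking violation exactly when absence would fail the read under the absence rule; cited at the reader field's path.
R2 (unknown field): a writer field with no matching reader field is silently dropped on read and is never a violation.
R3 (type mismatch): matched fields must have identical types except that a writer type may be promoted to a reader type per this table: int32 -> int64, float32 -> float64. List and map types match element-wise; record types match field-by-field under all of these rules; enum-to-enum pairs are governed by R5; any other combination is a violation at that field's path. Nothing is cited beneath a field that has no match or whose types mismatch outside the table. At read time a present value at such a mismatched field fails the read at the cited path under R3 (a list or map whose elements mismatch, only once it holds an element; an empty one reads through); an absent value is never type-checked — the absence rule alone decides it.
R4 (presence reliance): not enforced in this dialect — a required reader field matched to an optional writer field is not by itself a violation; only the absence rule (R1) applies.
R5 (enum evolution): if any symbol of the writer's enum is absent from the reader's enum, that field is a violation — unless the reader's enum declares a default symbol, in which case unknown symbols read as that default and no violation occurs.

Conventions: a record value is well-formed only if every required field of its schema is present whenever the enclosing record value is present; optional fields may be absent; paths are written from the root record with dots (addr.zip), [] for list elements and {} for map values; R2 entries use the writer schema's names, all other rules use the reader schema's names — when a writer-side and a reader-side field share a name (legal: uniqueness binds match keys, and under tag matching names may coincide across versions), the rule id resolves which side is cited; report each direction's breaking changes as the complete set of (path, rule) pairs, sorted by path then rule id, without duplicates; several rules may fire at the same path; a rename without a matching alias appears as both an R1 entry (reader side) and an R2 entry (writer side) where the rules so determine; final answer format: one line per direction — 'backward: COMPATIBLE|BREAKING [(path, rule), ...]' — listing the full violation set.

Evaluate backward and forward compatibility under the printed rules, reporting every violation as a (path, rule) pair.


each type pair in Order: writer, then reader
backward pass over Order, reader schema v2, writer schema v1:
  no writer field matches reader kind
  no writer field matches reader payload
  map<string, float32> -> map<string, float32>, writer required: attrs aligns to attrs
  Contact -> Contact, writer optional: addr aligns to addr
  int64 -> int64, writer required: attempts aligns to attempts
  string -> string, writer optional: title aligns to title
  bytes -> bytes, writer optional: checksum aligns to checksum
  channel (writer side), unknown to reader
  zip (writer side), unknown to reader
  float32 -> float32, writer optional: addr.price aligns to addr.price
  string -> int64, writer optional: addr.email aligns to addr.email
  string -> string, writer required: addr.city aligns to addr.city
  addr.age (writer side), unknown to reader
  R3 fires at addr.email
  backward on Order therefore BREAKING (1)
forward pass over Order, reader schema v1, writer schema v2:
  no writer field matches reader channel
  map<string, float32> -> map<string, float32>, writer required: attrs aligns to attrs
  Contact -> Contact, writer optional: addr aligns to addr
  int64 -> int64, writer required: attempts aligns to attempts
  string -> string, writer optional: title aligns to title
  no writer field matches reader zip
  bytes -> bytes, writer optional: checksum aligns to checksum
  kind (writer side), unknown to reader
  payload (writer side), unknown to reader
  float32 -> float32, writer optional: addr.price aligns to addr.price
  int64 -> string, writer optional: addr.email aligns to addr.email
  string -> string, writer required: addr.city aligns to addr.city
  no writer field matches reader addr.age
  R1 fires at addr.age
  R3 fires at addr.email
  R1 fires at zip
  forward on Order therefore BREAKING (3)

backward: BREAKING [(addr.email, R3)]; forward: BREAKING [(addr.age, R1), (addr.email, R3), (zip, R1)]


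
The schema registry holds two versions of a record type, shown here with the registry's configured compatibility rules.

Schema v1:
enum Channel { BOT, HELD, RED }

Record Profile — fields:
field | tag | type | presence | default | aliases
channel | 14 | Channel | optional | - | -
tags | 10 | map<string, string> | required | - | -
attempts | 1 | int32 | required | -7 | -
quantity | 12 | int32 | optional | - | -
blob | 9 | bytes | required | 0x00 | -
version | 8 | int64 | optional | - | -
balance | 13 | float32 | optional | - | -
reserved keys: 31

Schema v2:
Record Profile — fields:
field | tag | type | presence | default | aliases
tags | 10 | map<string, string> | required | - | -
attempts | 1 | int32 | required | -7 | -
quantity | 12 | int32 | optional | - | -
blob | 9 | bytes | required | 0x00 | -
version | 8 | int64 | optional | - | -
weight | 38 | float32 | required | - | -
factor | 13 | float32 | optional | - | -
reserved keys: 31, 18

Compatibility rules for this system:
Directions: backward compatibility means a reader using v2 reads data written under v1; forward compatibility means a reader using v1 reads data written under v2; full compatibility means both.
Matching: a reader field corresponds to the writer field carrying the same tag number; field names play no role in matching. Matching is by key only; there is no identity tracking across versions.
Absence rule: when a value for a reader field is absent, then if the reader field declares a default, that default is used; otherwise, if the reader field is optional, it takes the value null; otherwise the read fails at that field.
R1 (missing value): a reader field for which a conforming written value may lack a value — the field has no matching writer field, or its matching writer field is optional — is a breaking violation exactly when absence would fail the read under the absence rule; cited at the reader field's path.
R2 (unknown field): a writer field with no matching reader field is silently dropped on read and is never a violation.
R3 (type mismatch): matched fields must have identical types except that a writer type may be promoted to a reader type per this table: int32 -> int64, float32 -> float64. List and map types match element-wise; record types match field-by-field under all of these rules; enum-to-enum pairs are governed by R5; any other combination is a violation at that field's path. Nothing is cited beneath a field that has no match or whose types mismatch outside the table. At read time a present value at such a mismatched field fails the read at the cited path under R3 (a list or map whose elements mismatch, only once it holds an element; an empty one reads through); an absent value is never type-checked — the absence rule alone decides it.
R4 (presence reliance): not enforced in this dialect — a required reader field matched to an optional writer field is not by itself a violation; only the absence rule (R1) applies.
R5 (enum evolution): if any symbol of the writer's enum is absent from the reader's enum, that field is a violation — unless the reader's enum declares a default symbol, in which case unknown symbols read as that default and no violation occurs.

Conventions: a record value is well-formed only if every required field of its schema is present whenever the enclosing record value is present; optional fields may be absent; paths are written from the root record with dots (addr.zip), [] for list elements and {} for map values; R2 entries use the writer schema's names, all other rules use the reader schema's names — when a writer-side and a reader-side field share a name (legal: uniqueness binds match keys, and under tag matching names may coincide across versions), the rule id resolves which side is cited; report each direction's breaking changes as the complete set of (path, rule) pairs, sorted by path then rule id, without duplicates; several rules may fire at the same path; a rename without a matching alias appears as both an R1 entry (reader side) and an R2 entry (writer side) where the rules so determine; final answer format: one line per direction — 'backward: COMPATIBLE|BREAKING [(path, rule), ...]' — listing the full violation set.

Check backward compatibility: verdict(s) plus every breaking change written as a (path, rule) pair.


backward: BREAKING [(weight, R1)]

arrows below run writer -> reader for Profile
backward pass over Profile, reader schema v2, writer schema v1:
  tags <- tags (map<string, string> -> map<string, string>, writer required)
  attempts <- attempts (int32 -> int32, writer required)
  quantity <- quantity (int32 -> int32, writer optional)
  blob <- blob (bytes -> bytes, writer required)
  version <- version (int64 -> int64, writer optional)
  no writer field matches reader weight
  factor <- balance (float32 -> float32, writer optional)
  writer field channel has no reader counterpart
  R1 fires at weight
  backward on Profile therefore BREAKING (1)
ruling out the remaining Profile differences:
  renamed field balance to factor in record Profile -> no rule fires on it in Profile's dialect; the asked verdict holds
  removed field channel from record Profile -> no rule fires on it in Profile's dialect; the asked verdict holds


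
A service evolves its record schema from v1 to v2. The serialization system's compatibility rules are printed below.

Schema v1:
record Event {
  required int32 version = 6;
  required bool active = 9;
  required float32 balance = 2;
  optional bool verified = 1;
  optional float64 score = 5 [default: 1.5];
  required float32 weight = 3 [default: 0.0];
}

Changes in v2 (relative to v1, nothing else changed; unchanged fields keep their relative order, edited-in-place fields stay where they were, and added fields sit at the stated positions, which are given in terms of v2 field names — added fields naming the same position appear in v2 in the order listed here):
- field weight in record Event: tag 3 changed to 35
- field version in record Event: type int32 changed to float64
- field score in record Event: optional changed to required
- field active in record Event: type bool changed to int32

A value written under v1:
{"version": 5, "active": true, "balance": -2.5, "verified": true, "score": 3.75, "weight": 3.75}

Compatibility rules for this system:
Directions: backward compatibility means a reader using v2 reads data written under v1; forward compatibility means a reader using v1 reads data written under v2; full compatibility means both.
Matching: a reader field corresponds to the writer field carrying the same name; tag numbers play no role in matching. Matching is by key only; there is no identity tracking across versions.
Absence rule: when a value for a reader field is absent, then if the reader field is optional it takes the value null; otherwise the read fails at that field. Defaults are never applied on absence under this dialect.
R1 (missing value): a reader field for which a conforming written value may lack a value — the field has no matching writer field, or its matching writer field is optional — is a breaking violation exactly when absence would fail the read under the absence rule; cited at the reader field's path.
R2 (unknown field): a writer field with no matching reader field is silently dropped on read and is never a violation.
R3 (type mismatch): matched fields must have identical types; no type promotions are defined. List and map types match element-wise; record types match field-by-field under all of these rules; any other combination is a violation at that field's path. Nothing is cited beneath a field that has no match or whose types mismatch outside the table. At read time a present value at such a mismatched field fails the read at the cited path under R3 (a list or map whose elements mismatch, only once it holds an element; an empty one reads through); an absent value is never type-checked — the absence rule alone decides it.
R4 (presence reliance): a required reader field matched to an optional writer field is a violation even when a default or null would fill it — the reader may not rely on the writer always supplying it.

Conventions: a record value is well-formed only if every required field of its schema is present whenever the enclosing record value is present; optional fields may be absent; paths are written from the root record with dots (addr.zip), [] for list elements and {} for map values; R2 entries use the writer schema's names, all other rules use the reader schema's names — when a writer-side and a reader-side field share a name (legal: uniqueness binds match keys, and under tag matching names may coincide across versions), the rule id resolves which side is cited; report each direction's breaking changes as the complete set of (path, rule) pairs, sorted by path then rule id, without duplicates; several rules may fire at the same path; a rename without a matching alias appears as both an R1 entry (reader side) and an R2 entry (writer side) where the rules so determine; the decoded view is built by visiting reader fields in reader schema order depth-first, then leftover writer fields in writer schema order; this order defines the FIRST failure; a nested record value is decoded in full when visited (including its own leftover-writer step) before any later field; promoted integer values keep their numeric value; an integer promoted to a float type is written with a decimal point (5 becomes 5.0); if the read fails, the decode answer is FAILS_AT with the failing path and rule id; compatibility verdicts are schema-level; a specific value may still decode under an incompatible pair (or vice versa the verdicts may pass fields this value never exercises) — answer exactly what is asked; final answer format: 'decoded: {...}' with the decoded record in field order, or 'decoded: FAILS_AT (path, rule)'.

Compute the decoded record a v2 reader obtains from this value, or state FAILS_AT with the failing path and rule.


decoded: FAILS_AT (version, R3)

in Event below, arrows point writer -> reader
migrating the Event value to v2:
  read fails at version under R3
  => FAILS_AT (version, R3)
the other Event changes do not affect what is asked:
  field weight in record Event: tag 3 changed to 35 -> triggers nothing under the printed rules; the Event answer is the same either way
  field score in record Event: optional changed to required -> shifts the Event verdicts, not this decode
  field active in record Event: type bool changed to int32 -> shifts the Event verdicts, not this decode


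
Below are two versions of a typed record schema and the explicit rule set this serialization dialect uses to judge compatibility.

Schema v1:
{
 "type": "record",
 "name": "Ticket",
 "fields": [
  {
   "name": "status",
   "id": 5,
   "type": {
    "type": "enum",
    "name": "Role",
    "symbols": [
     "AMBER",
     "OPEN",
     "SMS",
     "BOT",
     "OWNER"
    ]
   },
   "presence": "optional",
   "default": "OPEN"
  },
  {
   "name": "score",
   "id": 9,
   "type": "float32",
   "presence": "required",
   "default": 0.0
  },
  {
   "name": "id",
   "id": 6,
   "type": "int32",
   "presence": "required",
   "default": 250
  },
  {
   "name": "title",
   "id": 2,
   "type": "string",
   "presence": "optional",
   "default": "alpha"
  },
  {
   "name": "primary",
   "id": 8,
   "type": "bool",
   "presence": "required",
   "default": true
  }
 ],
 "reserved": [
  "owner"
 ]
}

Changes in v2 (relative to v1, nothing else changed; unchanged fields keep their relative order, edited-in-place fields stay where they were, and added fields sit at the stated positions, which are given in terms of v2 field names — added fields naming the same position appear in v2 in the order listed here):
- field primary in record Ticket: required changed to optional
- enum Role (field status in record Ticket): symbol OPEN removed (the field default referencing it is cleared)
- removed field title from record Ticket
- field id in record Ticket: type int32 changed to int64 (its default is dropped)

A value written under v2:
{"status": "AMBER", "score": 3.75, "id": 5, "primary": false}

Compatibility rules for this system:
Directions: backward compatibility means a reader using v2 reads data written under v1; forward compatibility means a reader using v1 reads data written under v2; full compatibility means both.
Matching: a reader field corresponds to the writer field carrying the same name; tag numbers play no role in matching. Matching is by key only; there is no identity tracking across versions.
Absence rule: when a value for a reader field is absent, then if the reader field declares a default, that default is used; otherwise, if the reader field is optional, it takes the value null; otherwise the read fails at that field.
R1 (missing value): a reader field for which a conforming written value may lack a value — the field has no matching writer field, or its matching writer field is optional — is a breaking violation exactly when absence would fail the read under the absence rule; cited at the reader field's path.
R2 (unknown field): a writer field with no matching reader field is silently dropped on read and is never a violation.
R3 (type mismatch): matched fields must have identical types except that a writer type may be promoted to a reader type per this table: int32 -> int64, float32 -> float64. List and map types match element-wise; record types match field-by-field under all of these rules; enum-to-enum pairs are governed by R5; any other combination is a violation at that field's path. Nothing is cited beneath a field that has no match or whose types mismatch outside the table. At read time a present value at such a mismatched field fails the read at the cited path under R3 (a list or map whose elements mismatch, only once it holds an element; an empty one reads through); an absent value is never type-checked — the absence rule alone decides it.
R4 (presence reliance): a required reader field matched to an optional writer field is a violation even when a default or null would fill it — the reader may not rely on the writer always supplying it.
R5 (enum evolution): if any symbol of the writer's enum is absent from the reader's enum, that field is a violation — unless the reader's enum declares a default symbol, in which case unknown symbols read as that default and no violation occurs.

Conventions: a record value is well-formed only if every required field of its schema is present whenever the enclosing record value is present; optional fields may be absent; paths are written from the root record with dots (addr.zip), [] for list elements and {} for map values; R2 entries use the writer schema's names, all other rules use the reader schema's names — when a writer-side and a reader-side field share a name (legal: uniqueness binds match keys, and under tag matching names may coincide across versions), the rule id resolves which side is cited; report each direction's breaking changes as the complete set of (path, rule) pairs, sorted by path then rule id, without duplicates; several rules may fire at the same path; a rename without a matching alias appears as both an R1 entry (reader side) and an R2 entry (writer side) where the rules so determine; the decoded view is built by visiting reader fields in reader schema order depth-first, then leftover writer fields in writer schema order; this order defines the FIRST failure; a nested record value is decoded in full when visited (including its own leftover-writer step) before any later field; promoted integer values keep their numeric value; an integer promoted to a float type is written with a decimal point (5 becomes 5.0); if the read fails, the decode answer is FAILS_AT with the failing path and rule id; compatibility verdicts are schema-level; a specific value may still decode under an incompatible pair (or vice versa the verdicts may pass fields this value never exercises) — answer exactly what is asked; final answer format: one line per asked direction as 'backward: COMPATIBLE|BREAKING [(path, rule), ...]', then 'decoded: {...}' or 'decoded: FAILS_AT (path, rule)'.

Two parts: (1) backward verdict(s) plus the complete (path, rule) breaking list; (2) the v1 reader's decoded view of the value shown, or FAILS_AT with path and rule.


backward: BREAKING [(status, R5)]; decoded: FAILS_AT (id, R3)

arrows below run writer -> reader for Ticket
backward pass over Ticket, reader schema v2, writer schema v1:
  status: Role -> Role, writer optional; from status
  score: float32 -> float32, writer required; from score
  id: int32 -> int64, writer required; from id
  primary: bool -> bool, writer required; from primary
  title (writer side), unknown to reader
  R5 fires at status
  => 1 violation(s): backward is BREAKING for Ticket
decode (reader v1):
  status := "AMBER"
  score := 3.75
  read fails at id under R3
  => FAILS_AT (id, R3)
ruling out the remaining Ticket differences:
  field primary in record Ticket: required changed to optional -> its effect on Ticket is confined to the forward direction, not asked
  removed field title from record Ticket -> inert for the asked Ticket verdict: nothing fires


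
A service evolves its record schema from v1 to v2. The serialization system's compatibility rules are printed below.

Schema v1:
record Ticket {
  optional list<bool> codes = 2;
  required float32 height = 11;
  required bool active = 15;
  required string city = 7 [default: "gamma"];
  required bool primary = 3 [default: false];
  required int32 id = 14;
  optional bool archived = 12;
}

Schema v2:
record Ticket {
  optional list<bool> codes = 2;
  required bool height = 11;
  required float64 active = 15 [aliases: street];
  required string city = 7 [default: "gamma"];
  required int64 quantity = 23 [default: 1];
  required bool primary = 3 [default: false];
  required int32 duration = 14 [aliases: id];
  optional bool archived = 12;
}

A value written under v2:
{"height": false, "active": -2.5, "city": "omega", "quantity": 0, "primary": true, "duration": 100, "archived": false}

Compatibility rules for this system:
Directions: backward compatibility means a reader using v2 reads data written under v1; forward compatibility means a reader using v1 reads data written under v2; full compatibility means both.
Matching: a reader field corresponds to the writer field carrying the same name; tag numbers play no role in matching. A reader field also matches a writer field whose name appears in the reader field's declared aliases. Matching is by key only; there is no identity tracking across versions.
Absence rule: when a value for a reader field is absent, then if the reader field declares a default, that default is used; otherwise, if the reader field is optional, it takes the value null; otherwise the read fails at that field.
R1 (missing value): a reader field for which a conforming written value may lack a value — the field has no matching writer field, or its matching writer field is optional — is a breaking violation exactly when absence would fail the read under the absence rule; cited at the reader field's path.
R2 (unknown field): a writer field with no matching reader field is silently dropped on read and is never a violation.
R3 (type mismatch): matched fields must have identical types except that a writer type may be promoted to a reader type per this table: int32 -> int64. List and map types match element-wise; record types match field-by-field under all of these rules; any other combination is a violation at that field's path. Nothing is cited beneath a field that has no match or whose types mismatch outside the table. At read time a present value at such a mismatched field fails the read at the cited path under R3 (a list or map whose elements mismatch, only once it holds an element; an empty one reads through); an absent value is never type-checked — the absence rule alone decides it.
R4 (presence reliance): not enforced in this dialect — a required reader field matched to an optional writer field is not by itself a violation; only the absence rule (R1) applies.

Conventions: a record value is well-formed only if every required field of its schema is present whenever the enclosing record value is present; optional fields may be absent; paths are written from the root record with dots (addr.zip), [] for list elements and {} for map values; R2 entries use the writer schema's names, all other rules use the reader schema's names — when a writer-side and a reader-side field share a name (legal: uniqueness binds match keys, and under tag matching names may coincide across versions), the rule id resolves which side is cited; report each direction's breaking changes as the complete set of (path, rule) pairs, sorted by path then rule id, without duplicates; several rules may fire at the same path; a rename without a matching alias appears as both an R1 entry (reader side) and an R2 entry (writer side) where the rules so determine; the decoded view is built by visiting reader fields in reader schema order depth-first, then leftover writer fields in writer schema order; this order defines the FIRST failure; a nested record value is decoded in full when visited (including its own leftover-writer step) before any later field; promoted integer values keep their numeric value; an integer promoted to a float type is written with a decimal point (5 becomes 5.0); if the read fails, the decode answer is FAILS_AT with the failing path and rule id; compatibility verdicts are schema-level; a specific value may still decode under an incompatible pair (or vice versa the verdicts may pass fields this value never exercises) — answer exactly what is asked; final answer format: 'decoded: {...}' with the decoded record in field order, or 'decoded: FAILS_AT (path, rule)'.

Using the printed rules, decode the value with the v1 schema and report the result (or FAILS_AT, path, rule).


decoded: FAILS_AT (height, R3)

the writer's type comes first in each Ticket pair
migrating the Ticket value to v1:
  codes := null (not supplied -> null)
  read fails at height under R3
  => FAILS_AT (height, R3)
diffs on Ticket not affecting the asked answer:
  renamed field id to duration in record Ticket (alias id declared on the renamed field) -> schema-level compatibility only; this Ticket value's decode is unchanged
  field active in record Ticket: type bool changed to float64 -> schema-level compatibility only; this Ticket value's decode is unchanged
  added field quantity to record Ticket: required int64, tag 23, default 1 (in v2 it sits immediately before primary) -> inert under this dialect — no rule fires on Ticket and the result does not move


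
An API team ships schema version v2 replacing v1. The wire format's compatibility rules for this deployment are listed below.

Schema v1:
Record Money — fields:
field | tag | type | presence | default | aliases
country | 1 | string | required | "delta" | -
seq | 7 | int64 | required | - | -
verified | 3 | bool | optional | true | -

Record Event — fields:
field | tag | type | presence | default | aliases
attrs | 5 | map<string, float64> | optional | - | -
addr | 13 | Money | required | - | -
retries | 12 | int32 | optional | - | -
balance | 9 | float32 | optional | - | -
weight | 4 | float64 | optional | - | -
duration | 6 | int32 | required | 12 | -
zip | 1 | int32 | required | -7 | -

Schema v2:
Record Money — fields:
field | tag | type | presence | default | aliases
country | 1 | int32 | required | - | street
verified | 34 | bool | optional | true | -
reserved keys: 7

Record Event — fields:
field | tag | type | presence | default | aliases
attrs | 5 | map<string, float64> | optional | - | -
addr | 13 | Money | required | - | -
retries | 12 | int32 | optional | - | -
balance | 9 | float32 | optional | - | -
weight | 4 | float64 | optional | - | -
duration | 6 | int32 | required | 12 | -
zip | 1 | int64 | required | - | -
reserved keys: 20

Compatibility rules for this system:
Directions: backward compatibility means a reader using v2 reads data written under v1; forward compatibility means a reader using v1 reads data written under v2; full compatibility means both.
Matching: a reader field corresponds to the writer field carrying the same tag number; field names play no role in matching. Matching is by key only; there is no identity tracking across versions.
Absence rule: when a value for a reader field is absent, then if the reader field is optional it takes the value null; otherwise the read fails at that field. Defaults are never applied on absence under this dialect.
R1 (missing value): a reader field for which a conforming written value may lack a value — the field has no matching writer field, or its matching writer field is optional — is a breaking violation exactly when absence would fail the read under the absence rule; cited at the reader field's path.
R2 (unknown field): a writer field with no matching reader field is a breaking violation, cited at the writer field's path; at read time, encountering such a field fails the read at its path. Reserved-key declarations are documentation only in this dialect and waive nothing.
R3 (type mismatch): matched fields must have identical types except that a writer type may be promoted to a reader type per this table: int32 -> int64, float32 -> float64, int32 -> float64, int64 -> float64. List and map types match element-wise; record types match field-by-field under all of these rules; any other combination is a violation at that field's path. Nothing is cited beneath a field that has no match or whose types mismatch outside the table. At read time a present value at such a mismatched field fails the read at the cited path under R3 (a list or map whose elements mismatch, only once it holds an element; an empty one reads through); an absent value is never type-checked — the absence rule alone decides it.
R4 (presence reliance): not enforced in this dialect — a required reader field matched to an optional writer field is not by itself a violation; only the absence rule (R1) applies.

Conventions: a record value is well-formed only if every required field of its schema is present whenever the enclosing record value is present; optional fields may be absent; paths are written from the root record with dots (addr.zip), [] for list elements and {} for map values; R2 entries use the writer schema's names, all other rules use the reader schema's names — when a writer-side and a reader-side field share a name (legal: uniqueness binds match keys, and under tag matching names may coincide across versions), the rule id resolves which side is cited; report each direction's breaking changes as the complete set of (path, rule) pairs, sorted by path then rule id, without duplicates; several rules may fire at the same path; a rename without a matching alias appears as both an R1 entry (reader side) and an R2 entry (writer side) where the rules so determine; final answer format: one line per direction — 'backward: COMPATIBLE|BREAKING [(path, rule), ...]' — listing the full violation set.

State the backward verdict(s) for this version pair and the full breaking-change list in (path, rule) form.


arrows below run writer -> reader for Event
backward for Event (reader v2, writer v1):
  attrs <- attrs (map<string, float64> -> map<string, float64>, writer optional)
  addr <- addr (Money -> Money, writer required)
  retries <- retries (int32 -> int32, writer optional)
  balance <- balance (float32 -> float32, writer optional)
  weight <- weight (float64 -> float64, writer optional)
  duration <- duration (int32 -> int32, writer required)
  zip <- zip (int32 -> int64, writer required)
  addr.country <- addr.country (string -> int32, writer required)
  addr.verified: no writer match
  leftover writer field: addr.seq
  leftover writer field: addr.verified
  rule R3 violated at addr.country
  rule R2 violated at addr.seq
  rule R2 violated at addr.verified
  => 3 violation(s): backward is BREAKING for Event
the other Event changes do not affect what is asked:
  field zip in record Event: type int32 changed to int64 (its default is dropped) -> its effect on Event is confined to the forward direction, not asked

backward: BREAKING [(addr.country, R3), (addr.seq, R2), (addr.verified, R2)]
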